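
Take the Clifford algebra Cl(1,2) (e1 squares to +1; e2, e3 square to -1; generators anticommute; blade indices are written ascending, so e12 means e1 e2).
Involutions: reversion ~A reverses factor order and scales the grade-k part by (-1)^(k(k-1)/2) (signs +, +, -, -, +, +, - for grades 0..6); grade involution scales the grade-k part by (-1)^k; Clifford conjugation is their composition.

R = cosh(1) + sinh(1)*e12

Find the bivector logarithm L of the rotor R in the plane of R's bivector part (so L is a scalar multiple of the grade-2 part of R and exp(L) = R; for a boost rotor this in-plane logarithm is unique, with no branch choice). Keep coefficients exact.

The scalar part of R is cosh(1), giving the rapidity magnitude (cosh is even); the bivector part supplies orientation, its quotient by sinh of the rapidity is the plane, and L = rapidity * plane — unique in that plane, since flipping both signs leaves L unchanged.
Concretely: cosh(rapidity) = cosh(1) gives rapidity = ±1, and since rapidity/sinh(rapidity) is even the sign is immaterial: L = (rapidity/sinh(rapidity)) * <R>_2 = (1/sinh(1)) * <R>_2.
Answer: e12


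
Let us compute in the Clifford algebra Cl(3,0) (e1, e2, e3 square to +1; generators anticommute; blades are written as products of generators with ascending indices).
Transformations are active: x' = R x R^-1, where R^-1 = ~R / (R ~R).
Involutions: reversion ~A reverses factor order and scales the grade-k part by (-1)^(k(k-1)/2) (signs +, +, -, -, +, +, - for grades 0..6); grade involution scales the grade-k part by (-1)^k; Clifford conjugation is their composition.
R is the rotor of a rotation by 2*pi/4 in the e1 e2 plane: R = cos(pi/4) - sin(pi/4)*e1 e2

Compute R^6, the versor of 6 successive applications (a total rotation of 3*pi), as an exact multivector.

Half-angle bookkeeping: 6 applications in e1 e2 add up to rotor phase 6*pi/4 = 3*pi/2, so R^6 = cos(3*pi/2) - sin(3*pi/2)*e1 e2.
cos(3*pi/2) = 0 and sin(3*pi/2) = -1, so R^6 = e1 e2. The net rotation is 1*pi (after discarding 1 full turn, each of which contributes a factor -1 to the rotor); the rotor keeps the half-angle phase exactly.
Answer: e1 e2


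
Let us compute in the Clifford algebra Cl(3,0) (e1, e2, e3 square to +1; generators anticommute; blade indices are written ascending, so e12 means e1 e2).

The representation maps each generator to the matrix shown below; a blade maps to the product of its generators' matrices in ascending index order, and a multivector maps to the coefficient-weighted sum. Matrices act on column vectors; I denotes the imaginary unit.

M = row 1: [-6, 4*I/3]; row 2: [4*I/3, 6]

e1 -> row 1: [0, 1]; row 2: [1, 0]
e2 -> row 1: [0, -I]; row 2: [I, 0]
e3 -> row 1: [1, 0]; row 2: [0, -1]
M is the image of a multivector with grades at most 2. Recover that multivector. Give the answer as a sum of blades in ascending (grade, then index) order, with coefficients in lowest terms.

Method: 1, rho(e1), rho(e2), rho(e3) form a trace-orthogonal basis of the 2x2 complex matrices (tr(X Y) = 2 if X = Y, else 0), so M = m0*1 + m1*rho(e1) + m2*rho(e2) + m3*rho(e3) with m0 = tr(M)/2 = 0, m1 = tr(M rho(e1))/2 = 4*I/3, m2 = tr(M rho(e2))/2 = 0, m3 = tr(M rho(e3))/2 = -6.
Multiplying table entries, the bivector images are rho(e12) = I*rho(e3), rho(e13) = -I*rho(e2), rho(e23) = I*rho(e1); with real blade coefficients the real parts of m0..m3 are the coefficients of 1, e1, e2, e3 and the imaginary parts give the bivectors (e23: Im m1, e13: -Im m2, e12: Im m3).
Answer: -6*e3 + 4/3*e23


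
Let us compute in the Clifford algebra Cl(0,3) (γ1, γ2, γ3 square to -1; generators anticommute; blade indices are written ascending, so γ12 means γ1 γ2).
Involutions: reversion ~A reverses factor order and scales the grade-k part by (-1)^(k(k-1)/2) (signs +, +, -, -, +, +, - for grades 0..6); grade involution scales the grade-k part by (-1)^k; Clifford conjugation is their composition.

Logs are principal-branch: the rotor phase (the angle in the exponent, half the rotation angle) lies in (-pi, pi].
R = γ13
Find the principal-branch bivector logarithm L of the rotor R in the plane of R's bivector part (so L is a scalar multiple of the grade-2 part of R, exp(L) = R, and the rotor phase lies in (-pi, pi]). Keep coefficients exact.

The scalar part of R is 0, which fixes the principal-branch rotor phase; the unit plane is then the bivector part divided by the sine of that phase, and L is that plane scaled by the phase.
Concretely: cos(phase) = 0 gives phase = ±pi/2, and since phase/sin(phase) is even the sign is immaterial: L = (phase/sin(phase)) * <R>_2 = (pi/2) * <R>_2.
Answer: pi/2*γ13


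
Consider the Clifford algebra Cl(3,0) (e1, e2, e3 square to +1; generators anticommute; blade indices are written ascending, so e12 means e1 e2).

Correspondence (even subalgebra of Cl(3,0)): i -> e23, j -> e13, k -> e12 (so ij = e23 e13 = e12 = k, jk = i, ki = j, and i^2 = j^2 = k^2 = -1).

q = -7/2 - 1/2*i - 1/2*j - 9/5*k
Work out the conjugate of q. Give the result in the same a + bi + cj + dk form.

In blades: q = -7/2 - 9/5*e12 - 1/2*e13 - 1/2*e23.
Quaternion conjugation is reversion on the even subalgebra: the scalar is fixed and every grade-2 blade flips sign, giving -7/2 + 9/5*e12 + 1/2*e13 + 1/2*e23; translating back:
Answer: -7/2 + 1/2*i + 1/2*j + 9/5*k


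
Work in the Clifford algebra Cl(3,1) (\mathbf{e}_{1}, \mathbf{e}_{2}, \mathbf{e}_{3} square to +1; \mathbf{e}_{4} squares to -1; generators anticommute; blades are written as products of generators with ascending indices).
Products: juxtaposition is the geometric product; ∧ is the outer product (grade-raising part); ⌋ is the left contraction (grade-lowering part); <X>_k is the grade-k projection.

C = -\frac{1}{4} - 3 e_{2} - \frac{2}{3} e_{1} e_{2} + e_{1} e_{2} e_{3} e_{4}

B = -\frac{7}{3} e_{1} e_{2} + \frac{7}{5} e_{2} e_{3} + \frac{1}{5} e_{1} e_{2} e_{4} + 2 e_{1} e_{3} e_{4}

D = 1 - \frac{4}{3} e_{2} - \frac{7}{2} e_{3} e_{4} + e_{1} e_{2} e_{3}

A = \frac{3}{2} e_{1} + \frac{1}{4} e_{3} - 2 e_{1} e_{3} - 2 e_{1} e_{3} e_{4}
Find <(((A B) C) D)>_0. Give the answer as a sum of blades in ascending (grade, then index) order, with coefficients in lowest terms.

step 1: -4 - \frac{77}{20} e_{2} + 4 e_{4} + \frac{14}{5} e_{1} e_{2} - \frac{1}{2} e_{1} e_{4} + \frac{76}{15} e_{2} e_{3} + \frac{3}{10} e_{2} e_{4} + 3 e_{3} e_{4} + \frac{91}{60} e_{1} e_{2} e_{3} + \frac{14}{5} e_{1} e_{2} e_{4} + \frac{64}{15} e_{2} e_{3} e_{4} + \frac{1}{20} e_{1} e_{2} e_{3} e_{4}
step 2: \frac{431}{30} - \frac{457}{30} e_{1} + \frac{1037}{80} e_{2} + \frac{1207}{90} e_{3} + \frac{1}{4} e_{4} + \frac{149}{30} e_{1} e_{2} + \frac{1373}{180} e_{1} e_{3} + \frac{439}{120} e_{1} e_{4} - \frac{53}{30} e_{2} e_{3} + \frac{1471}{120} e_{2} e_{4} - \frac{979}{60} e_{3} e_{4} + \frac{869}{240} e_{1} e_{2} e_{3} - \frac{73}{15} e_{1} e_{2} e_{4} + \frac{589}{90} e_{1} e_{3} e_{4} - \frac{151}{15} e_{2} e_{3} e_{4} - \frac{481}{80} e_{1} e_{2} e_{3} e_{4}
step 3: \frac{12137}{240} - \frac{7739}{180} e_{1} + \frac{26401}{720} e_{2} + \frac{1877}{360} e_{3} - \frac{26177}{720} e_{4} + \frac{17203}{288} e_{1} e_{2} - \frac{599}{45} e_{1} e_{3} - \frac{7127}{180} e_{1} e_{4} - \frac{90769}{2160} e_{2} e_{3} + \frac{4403}{360} e_{2} e_{4} - \frac{2612}{45} e_{3} e_{4} + \frac{97613}{2160} e_{1} e_{2} e_{3} + \frac{5263}{1440} e_{1} e_{2} e_{4} + \frac{28849}{360} e_{1} e_{3} e_{4} - \frac{53767}{1440} e_{2} e_{3} e_{4} - \frac{69923}{2160} e_{1} e_{2} e_{3} e_{4}
step 4: \frac{12137}{240}
Answer: \frac{12137}{240}


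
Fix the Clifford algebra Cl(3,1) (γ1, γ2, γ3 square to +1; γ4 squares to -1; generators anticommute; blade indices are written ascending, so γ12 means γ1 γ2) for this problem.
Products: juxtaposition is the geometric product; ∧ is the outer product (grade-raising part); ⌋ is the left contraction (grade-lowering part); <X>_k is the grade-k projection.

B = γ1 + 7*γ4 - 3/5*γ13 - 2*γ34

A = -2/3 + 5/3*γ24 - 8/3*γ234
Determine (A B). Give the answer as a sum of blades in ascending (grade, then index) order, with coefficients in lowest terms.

step 1: -2/3*γ1 - 19/3*γ2 - 14/3*γ4 + 2/5*γ13 + 46/3*γ23 + 4/3*γ34 + 49/15*γ124 + 11/3*γ1234
Answer: -2/3*γ1 - 19/3*γ2 - 14/3*γ4 + 2/5*γ13 + 46/3*γ23 + 4/3*γ34 + 49/15*γ124 + 11/3*γ1234


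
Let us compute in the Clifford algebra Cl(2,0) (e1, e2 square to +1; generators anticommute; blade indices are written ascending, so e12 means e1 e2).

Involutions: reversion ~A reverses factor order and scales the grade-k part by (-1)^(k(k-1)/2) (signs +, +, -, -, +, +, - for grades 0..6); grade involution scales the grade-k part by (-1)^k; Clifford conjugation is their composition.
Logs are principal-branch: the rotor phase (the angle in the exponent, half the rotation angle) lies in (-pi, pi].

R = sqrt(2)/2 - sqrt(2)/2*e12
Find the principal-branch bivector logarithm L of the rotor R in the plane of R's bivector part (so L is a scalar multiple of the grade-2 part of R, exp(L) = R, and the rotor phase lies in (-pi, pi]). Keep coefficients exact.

The scalar part of R is sqrt(2)/2, which fixes the principal-branch rotor phase; the unit plane is then the bivector part divided by the sine of that phase, and L is that plane scaled by the phase.
Concretely: cos(phase) = sqrt(2)/2 gives phase = ±pi/4, and since phase/sin(phase) is even the sign is immaterial: L = (phase/sin(phase)) * <R>_2 = (sqrt(2)*pi/4) * <R>_2.
Answer: -pi/4*e12


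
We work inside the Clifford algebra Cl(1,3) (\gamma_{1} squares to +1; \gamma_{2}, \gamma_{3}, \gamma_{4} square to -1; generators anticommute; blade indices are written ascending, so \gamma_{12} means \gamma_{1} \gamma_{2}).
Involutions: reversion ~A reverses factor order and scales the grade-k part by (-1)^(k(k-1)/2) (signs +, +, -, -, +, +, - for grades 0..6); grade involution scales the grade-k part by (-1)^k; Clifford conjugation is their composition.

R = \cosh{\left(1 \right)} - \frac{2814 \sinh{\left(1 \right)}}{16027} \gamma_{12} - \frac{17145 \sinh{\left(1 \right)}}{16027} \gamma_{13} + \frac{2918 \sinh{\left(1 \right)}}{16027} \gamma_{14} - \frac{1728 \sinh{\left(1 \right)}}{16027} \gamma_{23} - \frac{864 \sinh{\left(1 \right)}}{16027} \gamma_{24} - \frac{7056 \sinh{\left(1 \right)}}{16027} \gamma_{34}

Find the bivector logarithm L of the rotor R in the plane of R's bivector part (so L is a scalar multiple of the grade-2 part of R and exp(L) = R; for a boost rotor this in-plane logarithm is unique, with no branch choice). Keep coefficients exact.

The scalar part of R is \cosh{\left(1 \right)}, which determines |rapidity| via cosh; the sign lives in the bivector part, and pairing them (bivector part over sinh of the rapidity = the plane) gives the unique in-plane L = rapidity * plane.
Concretely: cosh(rapidity) = \cosh{\left(1 \right)} gives rapidity = ±1, and since rapidity/sinh(rapidity) is even the sign is immaterial: L = (rapidity/sinh(rapidity)) * <R>_2 = (\frac{1}{\sinh{\left(1 \right)}}) * <R>_2.
Answer: - \frac{2814}{16027} \gamma_{12} - \frac{17145}{16027} \gamma_{13} + \frac{2918}{16027} \gamma_{14} - \frac{1728}{16027} \gamma_{23} - \frac{864}{16027} \gamma_{24} - \frac{7056}{16027} \gamma_{34}


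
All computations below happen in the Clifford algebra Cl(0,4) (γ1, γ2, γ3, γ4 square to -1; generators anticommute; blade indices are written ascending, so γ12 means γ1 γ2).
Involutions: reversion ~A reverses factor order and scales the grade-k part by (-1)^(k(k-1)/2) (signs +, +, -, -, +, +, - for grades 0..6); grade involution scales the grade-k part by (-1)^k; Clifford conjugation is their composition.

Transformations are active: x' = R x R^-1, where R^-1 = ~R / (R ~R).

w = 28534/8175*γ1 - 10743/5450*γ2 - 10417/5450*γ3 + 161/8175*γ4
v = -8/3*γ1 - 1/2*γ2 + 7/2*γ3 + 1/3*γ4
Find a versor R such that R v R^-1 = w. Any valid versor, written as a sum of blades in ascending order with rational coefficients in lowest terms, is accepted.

Take R = v + w = 6734/8175*γ1 - 6734/2725*γ2 + 4329/2725*γ3 + 962/2725*γ4. Because q(v) = q(w) = -355/18, conjugation by R sends v exactly to w.
Answer: 6734/8175*γ1 - 6734/2725*γ2 + 4329/2725*γ3 + 962/2725*γ4


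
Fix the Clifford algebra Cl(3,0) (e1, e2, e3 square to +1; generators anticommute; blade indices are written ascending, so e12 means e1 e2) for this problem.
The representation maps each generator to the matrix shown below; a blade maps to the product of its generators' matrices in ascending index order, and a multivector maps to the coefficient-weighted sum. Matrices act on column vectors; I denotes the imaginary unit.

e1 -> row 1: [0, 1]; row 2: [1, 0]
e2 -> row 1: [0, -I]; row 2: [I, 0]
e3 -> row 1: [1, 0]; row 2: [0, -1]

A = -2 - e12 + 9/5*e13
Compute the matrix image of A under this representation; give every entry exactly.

Bivector images (products of the table entries): rho(e12) = rho(e1)rho(e2) = row 1: [I, 0]; row 2: [0, -I]; rho(e13) = rho(e1)rho(e3) = row 1: [0, -1]; row 2: [1, 0].
M = (-2)*1 + (-1)*rho(e12) + (9/5)*rho(e13), summed entrywise (1 is the identity matrix):
Answer: row 1: [-2 - I, -9/5]; row 2: [9/5, -2 + I]


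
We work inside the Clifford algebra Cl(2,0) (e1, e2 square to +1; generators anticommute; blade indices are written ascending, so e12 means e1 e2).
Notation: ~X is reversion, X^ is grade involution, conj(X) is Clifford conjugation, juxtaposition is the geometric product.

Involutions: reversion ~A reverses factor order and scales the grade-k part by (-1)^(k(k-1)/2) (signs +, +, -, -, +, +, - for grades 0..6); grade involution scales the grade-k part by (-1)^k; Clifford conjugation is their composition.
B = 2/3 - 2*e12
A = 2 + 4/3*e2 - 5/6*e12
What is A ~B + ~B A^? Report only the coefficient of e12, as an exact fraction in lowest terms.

first term: 3 - 8/3*e1 + 8/9*e2 + 31/9*e12
second term: 3 - 8/3*e1 - 8/9*e2 + 31/9*e12
Answer: 62/9


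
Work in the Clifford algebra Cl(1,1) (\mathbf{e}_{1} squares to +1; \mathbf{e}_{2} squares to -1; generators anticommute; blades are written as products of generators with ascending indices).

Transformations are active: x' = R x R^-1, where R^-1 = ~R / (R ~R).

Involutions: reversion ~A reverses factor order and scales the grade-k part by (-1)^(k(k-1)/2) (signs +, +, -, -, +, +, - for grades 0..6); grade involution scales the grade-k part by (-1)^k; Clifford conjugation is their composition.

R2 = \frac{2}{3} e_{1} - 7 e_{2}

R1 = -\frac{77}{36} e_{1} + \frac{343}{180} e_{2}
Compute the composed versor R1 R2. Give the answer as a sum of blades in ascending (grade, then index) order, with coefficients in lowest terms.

Distribute over the terms of R1 (each basis-blade product reordered to ascending indices, repeated generators contracted through their squares):
(-\frac{77}{36} e_{1}) R2 = -\frac{77}{54} + \frac{539}{36} e_{1} e_{2}
(\frac{343}{180} e_{2}) R2 = \frac{2401}{180} - \frac{343}{270} e_{1} e_{2}
Summing the partial products and collecting blades:
Answer: \frac{6433}{540} + \frac{7399}{540} e_{1} e_{2}


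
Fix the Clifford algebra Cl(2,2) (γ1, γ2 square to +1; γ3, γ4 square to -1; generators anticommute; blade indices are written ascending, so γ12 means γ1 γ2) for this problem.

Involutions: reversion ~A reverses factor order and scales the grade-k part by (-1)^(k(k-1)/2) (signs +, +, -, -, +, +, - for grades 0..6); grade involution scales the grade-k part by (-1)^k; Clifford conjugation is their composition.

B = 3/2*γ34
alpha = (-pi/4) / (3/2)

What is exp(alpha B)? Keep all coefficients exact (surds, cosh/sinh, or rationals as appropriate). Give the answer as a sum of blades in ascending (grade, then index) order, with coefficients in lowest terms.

B^2 = (3/2)^2*(γ34)^2 = 9/4*(-1) = -9/4 (a basis 2-blade squares to minus the product of its generators' squares).
B^2 = -9/4 — B^2 < 0, so the exponential closes trigonometrically: l = 3/2, alpha*l = -pi/4, so exp(alpha B) = cos(-pi/4) + (sin(-pi/4)/(3/2))*B = sqrt(2)/2 + (-sqrt(2)/3)*B.
Answer: sqrt(2)/2 - sqrt(2)/2*γ34


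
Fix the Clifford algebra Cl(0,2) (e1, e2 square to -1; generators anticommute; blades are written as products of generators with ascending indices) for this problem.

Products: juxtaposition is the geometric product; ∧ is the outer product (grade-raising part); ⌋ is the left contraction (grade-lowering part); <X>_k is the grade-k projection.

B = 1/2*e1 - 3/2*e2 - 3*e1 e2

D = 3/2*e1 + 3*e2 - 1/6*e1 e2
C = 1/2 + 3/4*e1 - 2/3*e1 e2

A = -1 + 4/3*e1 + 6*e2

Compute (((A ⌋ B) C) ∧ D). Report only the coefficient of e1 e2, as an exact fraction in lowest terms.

step 1: 25/3 - 37/2*e1 + 11/2*e2 + 3*e1 e2
step 2: 481/24 - 20/3*e1 - 22/3*e2 - 589/72*e1 e2
step 3: 481/16*e1 + 481/8*e2 - 1777/144*e1 e2
Answer: -1777/144


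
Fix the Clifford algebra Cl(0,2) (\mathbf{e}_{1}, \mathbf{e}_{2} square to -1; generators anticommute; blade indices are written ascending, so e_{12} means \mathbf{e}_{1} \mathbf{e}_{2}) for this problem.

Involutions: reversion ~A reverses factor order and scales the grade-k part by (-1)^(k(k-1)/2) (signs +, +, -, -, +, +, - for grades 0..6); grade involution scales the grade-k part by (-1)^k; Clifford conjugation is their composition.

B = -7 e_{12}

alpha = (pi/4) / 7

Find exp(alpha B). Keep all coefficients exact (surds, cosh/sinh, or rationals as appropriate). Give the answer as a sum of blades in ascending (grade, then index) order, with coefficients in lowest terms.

B^2 = (-7)^2*(e_{12})^2 = 49*(-1) = -49 (a basis 2-blade squares to minus the product of its generators' squares).
B^2 = -49 — circular case — the even/odd split gives cos and sin: l = 7, alpha*l = \frac{\pi}{4}, so exp(alpha B) = cos(\frac{\pi}{4}) + (sin(\frac{\pi}{4})/7)*B = \frac{\sqrt{2}}{2} + (\frac{\sqrt{2}}{14})*B.
Answer: \frac{\sqrt{2}}{2} - \frac{\sqrt{2}}{2} e_{12}


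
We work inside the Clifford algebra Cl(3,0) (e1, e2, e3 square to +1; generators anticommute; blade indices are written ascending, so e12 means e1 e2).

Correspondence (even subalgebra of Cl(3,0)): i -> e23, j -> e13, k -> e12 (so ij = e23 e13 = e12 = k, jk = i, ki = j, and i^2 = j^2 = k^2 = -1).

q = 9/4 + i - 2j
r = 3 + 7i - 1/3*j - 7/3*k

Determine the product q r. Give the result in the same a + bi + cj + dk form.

In blades: q = 9/4 - 2*e13 + e23, r = 3 - 7/3*e12 - 1/3*e13 + 7*e23.
Distribute q over r term by term (generator squares from the signature, products reordered to ascending indices): (9/4)*r = 27/4 - 21/4*e12 - 3/4*e13 + 63/4*e23; (-2*e13)*r = -2/3 + 14*e12 - 6*e13 + 14/3*e23; (e23)*r = -7 - 1/3*e12 + 7/3*e13 + 3*e23.
Sum: -11/12 + 101/12*e12 - 53/12*e13 + 281/12*e23; translating back through the correspondence:
Answer: -11/12 + 281/12*i - 53/12*j + 101/12*k


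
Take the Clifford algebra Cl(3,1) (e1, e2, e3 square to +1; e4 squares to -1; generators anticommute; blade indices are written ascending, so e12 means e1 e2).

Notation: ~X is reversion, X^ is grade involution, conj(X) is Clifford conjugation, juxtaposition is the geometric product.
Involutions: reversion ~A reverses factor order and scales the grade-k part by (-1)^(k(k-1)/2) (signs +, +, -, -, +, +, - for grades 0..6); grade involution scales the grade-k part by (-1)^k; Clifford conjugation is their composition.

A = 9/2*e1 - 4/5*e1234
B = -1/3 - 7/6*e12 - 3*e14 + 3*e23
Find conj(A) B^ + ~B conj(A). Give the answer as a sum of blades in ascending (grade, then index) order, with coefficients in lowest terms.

first term: 3/2*e1 + 21/4*e2 + 27/2*e4 + 12/5*e14 + 12/5*e23 - 14/15*e34 - 27/2*e123 + 4/15*e1234
second term: 3/2*e1 + 21/4*e2 + 27/2*e4 - 12/5*e14 - 12/5*e23 + 14/15*e34 + 27/2*e123 + 4/15*e1234
Answer: 3*e1 + 21/2*e2 + 27*e4 + 8/15*e1234


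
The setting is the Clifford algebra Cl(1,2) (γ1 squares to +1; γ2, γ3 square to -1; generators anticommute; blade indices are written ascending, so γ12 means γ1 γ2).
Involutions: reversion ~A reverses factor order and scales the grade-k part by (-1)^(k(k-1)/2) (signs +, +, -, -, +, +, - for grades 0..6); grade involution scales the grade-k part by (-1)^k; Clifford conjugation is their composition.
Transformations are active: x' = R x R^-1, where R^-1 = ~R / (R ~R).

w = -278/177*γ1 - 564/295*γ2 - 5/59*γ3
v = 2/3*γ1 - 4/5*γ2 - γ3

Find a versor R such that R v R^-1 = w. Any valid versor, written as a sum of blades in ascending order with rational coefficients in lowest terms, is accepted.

Construction: equal norms (both -269/225) license R = v + w = -160/177*γ1 - 160/59*γ2 - 64/59*γ3 — nothing changes along that direction, while (v - w)/2 changes sign, so v maps onto w.
Answer: -160/177*γ1 - 160/59*γ2 - 64/59*γ3


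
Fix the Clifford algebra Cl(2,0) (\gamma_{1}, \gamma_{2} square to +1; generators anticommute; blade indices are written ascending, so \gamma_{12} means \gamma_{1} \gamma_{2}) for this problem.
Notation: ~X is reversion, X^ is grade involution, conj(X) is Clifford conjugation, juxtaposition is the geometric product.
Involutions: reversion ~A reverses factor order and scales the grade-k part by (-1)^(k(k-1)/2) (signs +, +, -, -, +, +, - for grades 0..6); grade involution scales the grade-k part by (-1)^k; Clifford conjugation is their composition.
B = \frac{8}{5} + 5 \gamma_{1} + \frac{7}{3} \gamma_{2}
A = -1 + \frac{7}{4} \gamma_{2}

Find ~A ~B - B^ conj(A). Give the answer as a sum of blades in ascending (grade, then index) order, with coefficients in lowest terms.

first term: \frac{149}{60} - 5 \gamma_{1} + \frac{7}{15} \gamma_{2} - \frac{35}{4} \gamma_{12}
second term: \frac{149}{60} + 5 \gamma_{1} - \frac{7}{15} \gamma_{2} + \frac{35}{4} \gamma_{12}
Answer: -10 \gamma_{1} + \frac{14}{15} \gamma_{2} - \frac{35}{2} \gamma_{12}


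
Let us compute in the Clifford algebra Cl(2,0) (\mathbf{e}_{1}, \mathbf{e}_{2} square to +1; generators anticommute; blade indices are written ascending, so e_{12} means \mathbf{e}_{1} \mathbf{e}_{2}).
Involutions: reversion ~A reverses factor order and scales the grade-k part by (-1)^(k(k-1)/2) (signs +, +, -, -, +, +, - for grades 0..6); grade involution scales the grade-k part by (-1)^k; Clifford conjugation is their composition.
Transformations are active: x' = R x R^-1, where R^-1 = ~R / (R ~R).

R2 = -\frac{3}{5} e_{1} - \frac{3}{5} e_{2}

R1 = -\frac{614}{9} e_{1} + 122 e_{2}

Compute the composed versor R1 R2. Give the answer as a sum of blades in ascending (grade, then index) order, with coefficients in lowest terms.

Distribute over the terms of R1 (each basis-blade product reordered to ascending indices, repeated generators contracted through their squares):
(-\frac{614}{9} e_{1}) R2 = \frac{614}{15} + \frac{614}{15} e_{12}
(122 e_{2}) R2 = -\frac{366}{5} + \frac{366}{5} e_{12}
Summing the partial products and collecting blades:
Answer: -\frac{484}{15} + \frac{1712}{15} e_{12}


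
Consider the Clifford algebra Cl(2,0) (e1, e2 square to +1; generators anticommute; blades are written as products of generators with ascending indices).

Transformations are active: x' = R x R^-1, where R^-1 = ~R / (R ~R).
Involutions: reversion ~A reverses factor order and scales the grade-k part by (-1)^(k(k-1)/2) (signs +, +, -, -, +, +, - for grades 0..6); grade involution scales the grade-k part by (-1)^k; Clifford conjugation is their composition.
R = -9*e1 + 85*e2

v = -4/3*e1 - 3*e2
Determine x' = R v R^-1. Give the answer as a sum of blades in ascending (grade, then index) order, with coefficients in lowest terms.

~R = -9*e1 + 85*e2, and R ~R = 7306, so R^-1 = ~R / (7306).
R v = -243 + 421/3*e1 e2
Answer: 21173/10959*e1 - 9696/3653*e2


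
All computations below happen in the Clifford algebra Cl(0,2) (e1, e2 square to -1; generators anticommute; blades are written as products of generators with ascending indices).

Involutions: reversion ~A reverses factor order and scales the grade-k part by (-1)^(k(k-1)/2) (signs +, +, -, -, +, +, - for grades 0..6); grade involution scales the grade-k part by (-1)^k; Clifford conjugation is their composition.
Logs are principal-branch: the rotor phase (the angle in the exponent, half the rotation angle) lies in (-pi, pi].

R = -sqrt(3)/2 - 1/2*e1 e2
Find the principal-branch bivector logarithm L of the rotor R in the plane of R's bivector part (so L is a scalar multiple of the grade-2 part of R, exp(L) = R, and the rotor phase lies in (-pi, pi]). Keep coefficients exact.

The scalar part of R is -sqrt(3)/2, so the principal-branch rotor phase is pinned; divide the bivector part by its sine to get the unit plane — L is the phase times that plane.
Concretely: cos(phase) = -sqrt(3)/2 gives phase = ±5*pi/6, and since phase/sin(phase) is even the sign is immaterial: L = (phase/sin(phase)) * <R>_2 = (5*pi/3) * <R>_2.
Answer: -5*pi/6*e1 e2


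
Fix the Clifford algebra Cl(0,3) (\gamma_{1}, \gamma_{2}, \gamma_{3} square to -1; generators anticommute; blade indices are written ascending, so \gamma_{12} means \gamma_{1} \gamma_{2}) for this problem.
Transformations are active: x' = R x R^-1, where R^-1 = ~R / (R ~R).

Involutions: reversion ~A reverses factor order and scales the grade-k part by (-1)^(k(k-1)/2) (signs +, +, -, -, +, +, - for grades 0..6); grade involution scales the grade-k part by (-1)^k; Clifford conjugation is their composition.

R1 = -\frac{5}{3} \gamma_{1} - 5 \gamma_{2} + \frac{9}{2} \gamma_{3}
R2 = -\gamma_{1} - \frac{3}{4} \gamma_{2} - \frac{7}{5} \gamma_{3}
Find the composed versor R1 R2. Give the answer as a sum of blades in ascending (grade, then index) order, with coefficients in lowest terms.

Distribute over the terms of R1 (each basis-blade product reordered to ascending indices, repeated generators contracted through their squares):
(-\frac{5}{3} \gamma_{1}) R2 = -\frac{5}{3} + \frac{5}{4} \gamma_{12} + \frac{7}{3} \gamma_{13}
(-5 \gamma_{2}) R2 = -\frac{15}{4} - 5 \gamma_{12} + 7 \gamma_{23}
(\frac{9}{2} \gamma_{3}) R2 = \frac{63}{10} + \frac{9}{2} \gamma_{13} + \frac{27}{8} \gamma_{23}
Summing the partial products and collecting blades:
Answer: \frac{53}{60} - \frac{15}{4} \gamma_{12} + \frac{41}{6} \gamma_{13} + \frac{83}{8} \gamma_{23}


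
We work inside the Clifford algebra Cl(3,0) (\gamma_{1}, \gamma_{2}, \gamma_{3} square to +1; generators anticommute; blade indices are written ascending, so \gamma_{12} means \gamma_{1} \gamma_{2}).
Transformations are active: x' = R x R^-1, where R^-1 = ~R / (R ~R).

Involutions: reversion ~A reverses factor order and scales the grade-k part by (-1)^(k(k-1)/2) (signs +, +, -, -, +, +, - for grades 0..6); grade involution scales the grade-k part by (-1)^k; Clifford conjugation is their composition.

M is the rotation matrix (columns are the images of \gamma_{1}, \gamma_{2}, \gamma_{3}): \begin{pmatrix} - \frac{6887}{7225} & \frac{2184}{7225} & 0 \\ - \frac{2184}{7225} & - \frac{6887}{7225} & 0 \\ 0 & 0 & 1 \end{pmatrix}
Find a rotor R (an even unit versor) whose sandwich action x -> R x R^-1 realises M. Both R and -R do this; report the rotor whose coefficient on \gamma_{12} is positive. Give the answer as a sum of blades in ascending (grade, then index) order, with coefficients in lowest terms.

Method: write R = a + b12*\gamma_{12} + b13*\gamma_{13} + b23*\gamma_{23} with a^2 + b12^2 + b13^2 + b23^2 = 1 (so R^-1 = ~R). Expanding the columns R e_j ~R gives tr M = 4a^2 - 1 and, from the antisymmetric part, M21 - M12 = -4a*b12, M13 - M31 = 4a*b13, M32 - M23 = -4a*b23.
Here tr M = -\frac{6549}{7225}, so a^2 = (1 + tr M)/4 = \frac{169}{7225} and a = ±\frac{13}{85}. Taking a = \frac{13}{85}: M21 - M12 = -\frac{4368}{7225}, M13 - M31 = 0, M32 - M23 = 0, giving b12 = \frac{84}{85}, b13 = 0, b23 = 0, i.e. R = \frac{13}{85} + \frac{84}{85} \gamma_{12}.
Its \gamma_{12} coefficient is already positive.
Answer: \frac{13}{85} + \frac{84}{85} \gamma_{12}. Uniqueness: Spin(3) -> SO(3) maps R and -R to the same rotation of trace -\frac{6549}{7225}; fixing the sign of the \gamma_{12} coefficient removes the ambiguity.


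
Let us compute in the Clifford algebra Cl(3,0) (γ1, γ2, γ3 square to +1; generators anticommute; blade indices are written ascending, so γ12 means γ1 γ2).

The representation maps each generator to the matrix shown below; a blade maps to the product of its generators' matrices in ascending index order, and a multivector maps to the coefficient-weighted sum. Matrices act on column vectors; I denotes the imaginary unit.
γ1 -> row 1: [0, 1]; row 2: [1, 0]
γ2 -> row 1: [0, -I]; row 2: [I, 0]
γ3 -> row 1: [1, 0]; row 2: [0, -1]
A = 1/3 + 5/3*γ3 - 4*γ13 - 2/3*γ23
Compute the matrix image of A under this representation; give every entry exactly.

Bivector images (products of the table entries): rho(γ13) = rho(γ1)rho(γ3) = row 1: [0, -1]; row 2: [1, 0]; rho(γ23) = rho(γ2)rho(γ3) = row 1: [0, I]; row 2: [I, 0].
M = (1/3)*1 + (5/3)*rho(γ3) + (-4)*rho(γ13) + (-2/3)*rho(γ23), summed entrywise (1 is the identity matrix):
Answer: row 1: [2, 4 - 2*I/3]; row 2: [-4 - 2*I/3, -4/3]


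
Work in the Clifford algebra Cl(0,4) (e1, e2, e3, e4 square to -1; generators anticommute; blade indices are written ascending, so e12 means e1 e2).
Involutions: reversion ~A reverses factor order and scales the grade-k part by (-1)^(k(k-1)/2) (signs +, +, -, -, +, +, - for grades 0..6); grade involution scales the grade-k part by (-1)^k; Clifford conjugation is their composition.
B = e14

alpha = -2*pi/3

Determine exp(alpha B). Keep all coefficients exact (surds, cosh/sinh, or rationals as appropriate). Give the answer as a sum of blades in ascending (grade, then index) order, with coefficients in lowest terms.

B^2 = (1)^2*(e14)^2 = 1*(-1) = -1 (a basis 2-blade squares to minus the product of its generators' squares).
B^2 = -1 — the negative square puts this in the circular regime; l = 1, alpha*l = -2*pi/3, so exp(alpha B) = cos(-2*pi/3) + (sin(-2*pi/3)/1)*B = -1/2 + (-sqrt(3)/2)*B.
Answer: -1/2 - sqrt(3)/2*e14


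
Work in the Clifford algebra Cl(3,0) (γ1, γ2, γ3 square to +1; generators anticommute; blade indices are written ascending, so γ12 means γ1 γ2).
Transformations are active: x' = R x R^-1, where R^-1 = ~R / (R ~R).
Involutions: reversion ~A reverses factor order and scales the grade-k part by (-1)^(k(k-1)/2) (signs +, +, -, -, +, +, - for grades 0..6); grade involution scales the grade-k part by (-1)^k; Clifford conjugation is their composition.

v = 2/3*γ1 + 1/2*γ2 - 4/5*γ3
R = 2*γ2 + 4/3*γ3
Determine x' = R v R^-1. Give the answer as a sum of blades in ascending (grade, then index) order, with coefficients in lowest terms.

~R = 2*γ2 + 4/3*γ3, and R ~R = 52/9, so R^-1 = ~R / (52/9).
R v = -1/15 - 4/3*γ12 - 8/9*γ13 - 34/15*γ23
Answer: -2/3*γ1 - 71/130*γ2 + 10/13*γ3


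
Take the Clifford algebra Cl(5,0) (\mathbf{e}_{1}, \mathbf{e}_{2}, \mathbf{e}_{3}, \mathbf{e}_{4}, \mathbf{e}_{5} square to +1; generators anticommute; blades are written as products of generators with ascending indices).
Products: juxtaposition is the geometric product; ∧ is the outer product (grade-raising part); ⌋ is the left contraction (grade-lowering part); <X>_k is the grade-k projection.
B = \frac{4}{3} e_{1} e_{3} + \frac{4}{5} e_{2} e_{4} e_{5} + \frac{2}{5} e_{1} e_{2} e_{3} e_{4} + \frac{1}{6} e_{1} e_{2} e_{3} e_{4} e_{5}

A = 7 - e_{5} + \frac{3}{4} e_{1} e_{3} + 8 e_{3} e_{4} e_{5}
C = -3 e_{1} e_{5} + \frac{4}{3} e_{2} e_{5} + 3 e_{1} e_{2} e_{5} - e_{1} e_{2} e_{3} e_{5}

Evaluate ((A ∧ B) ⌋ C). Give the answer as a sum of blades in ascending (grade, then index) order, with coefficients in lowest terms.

step 1: \frac{28}{3} e_{1} e_{3} - \frac{4}{3} e_{1} e_{3} e_{5} + \frac{28}{5} e_{2} e_{4} e_{5} + \frac{14}{5} e_{1} e_{2} e_{3} e_{4} + \frac{1}{6} e_{1} e_{2} e_{3} e_{4} e_{5}
step 2: -\frac{4}{3} e_{2} - \frac{28}{3} e_{2} e_{5}
Answer: -\frac{4}{3} e_{2} - \frac{28}{3} e_{2} e_{5}


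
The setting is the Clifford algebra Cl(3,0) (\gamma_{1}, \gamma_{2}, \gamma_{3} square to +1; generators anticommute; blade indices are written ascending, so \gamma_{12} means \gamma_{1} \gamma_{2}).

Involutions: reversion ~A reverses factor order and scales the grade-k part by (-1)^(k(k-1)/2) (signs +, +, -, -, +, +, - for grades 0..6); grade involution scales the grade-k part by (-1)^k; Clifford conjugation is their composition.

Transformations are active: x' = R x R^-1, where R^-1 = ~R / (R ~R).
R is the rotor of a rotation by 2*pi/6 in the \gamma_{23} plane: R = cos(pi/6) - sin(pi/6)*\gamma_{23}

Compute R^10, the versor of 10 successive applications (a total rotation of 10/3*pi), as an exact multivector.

The rotor phase is half the rotation angle and phases add under composition, so 10 steps in the \gamma_{23} plane accumulate phase 10*(pi/6) = \frac{5 \pi}{3}: R^10 = cos(\frac{5 \pi}{3}) - sin(\frac{5 \pi}{3})*\gamma_{23}.
cos(\frac{5 \pi}{3}) = \frac{1}{2} and sin(\frac{5 \pi}{3}) = - \frac{\sqrt{3}}{2}, so R^10 = \frac{1}{2} + \frac{\sqrt{3}}{2} \gamma_{23}. The net rotation is 4/3*pi (after discarding 1 full turn, each of which contributes a factor -1 to the rotor); the rotor keeps the half-angle phase exactly.
Answer: \frac{1}{2} + \frac{\sqrt{3}}{2} \gamma_{23}


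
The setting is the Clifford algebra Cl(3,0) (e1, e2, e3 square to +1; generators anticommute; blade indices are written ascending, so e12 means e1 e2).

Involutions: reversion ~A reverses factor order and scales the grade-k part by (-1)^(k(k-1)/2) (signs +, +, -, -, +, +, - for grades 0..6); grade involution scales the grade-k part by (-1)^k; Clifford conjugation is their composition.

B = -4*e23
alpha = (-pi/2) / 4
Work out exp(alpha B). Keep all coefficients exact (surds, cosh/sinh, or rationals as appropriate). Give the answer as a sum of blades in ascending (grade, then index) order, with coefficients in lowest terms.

B^2 = (-4)^2*(e23)^2 = 16*(-1) = -16 (a basis 2-blade squares to minus the product of its generators' squares).
B^2 = -16 — circular case — the even/odd split gives cos and sin: l = 4, alpha*l = -pi/2, so exp(alpha B) = cos(-pi/2) + (sin(-pi/2)/4)*B = 0 + (-1/4)*B.
Answer: e23


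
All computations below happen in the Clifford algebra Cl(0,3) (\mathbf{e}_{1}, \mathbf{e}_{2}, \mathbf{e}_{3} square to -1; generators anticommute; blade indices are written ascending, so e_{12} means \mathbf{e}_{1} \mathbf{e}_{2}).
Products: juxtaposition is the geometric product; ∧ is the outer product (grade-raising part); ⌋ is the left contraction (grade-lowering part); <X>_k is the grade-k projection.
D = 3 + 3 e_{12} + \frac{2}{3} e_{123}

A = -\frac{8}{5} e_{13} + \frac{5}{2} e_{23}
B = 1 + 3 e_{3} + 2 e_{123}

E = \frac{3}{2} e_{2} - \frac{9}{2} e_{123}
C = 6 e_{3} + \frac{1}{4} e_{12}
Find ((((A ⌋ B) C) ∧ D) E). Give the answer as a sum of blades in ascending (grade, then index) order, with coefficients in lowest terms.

step 1: -5 e_{1} - \frac{16}{5} e_{2}
step 2: -\frac{4}{5} e_{1} + \frac{5}{4} e_{2} - 30 e_{13} - \frac{96}{5} e_{23}
step 3: -\frac{12}{5} e_{1} + \frac{15}{4} e_{2} - 90 e_{13} - \frac{288}{5} e_{23}
step 4: -\frac{45}{8} - \frac{1296}{5} e_{1} + 405 e_{2} - \frac{432}{5} e_{3} - \frac{18}{5} e_{12} - \frac{135}{8} e_{13} - \frac{54}{5} e_{23} + 135 e_{123}
Answer: -\frac{45}{8} - \frac{1296}{5} e_{1} + 405 e_{2} - \frac{432}{5} e_{3} - \frac{18}{5} e_{12} - \frac{135}{8} e_{13} - \frac{54}{5} e_{23} + 135 e_{123}


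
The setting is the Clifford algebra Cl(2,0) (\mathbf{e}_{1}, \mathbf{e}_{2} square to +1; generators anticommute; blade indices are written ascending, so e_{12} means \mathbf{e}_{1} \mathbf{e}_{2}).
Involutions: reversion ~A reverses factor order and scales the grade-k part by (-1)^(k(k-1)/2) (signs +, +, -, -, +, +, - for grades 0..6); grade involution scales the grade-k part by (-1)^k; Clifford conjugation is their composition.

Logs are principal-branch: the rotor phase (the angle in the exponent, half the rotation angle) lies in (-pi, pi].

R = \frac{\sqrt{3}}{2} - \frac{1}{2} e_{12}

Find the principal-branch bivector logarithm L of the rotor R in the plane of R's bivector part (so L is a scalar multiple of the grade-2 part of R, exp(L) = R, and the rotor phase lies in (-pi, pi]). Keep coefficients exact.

The scalar part of R is \frac{\sqrt{3}}{2}, so the principal-branch rotor phase is pinned; divide the bivector part by its sine to get the unit plane — L is the phase times that plane.
Concretely: cos(phase) = \frac{\sqrt{3}}{2} gives phase = ±\frac{\pi}{6}, and since phase/sin(phase) is even the sign is immaterial: L = (phase/sin(phase)) * <R>_2 = (\frac{\pi}{3}) * <R>_2.
Answer: - \frac{\pi}{6} e_{12}


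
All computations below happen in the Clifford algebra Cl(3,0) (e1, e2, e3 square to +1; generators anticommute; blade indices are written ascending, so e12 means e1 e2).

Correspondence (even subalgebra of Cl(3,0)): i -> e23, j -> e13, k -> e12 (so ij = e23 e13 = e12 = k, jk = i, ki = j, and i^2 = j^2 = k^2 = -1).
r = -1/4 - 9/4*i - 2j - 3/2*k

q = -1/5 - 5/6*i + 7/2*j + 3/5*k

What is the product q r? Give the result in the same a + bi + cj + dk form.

In blades: q = -1/5 + 3/5*e12 + 7/2*e13 - 5/6*e23, r = -1/4 - 3/2*e12 - 2*e13 - 9/4*e23.
Distribute q over r term by term (generator squares from the signature, products reordered to ascending indices): (-1/5)*r = 1/20 + 3/10*e12 + 2/5*e13 + 9/20*e23; (3/5*e12)*r = 9/10 - 3/20*e12 - 27/20*e13 + 6/5*e23; (7/2*e13)*r = 7 + 63/8*e12 - 7/8*e13 - 21/4*e23; (-5/6*e23)*r = -15/8 + 5/3*e12 - 5/4*e13 + 5/24*e23.
Sum: 243/40 + 1163/120*e12 - 123/40*e13 - 407/120*e23; translating back through the correspondence:
Answer: 243/40 - 407/120*i - 123/40*j + 1163/120*k


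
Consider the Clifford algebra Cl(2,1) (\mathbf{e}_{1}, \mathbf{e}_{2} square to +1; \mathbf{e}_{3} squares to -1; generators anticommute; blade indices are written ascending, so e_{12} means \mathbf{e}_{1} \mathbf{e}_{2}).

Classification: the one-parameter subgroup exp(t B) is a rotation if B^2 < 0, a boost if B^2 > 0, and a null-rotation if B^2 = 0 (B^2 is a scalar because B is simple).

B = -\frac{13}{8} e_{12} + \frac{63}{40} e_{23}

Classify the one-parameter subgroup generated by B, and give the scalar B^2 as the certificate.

B^2 term by term: the squares give (-\frac{13}{8})^2*(e_{12})^2 + (\frac{63}{40})^2*(e_{23})^2 = \frac{169}{64}*(-1) + \frac{3969}{1600}*(+1) = -\frac{4}{25} (each basis 2-blade squares to minus the product of its generators' squares); cross terms between blades sharing an index anticommute and cancel. So B^2 = -\frac{4}{25}.
Answer: rotation, certificate B^2 = -\frac{4}{25}. One invariant decides it: the square -\frac{4}{25} survives every conjugation, and its sign is exactly the classification.


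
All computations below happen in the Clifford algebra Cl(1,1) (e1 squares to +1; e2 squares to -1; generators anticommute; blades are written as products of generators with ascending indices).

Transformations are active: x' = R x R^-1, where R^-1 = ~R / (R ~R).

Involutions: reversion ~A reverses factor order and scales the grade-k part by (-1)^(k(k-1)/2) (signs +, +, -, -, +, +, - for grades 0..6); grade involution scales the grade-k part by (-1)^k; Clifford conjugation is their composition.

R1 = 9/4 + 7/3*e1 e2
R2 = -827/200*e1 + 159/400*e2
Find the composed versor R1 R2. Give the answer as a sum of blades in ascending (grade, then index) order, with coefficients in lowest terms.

Distribute over the terms of R1 (each basis-blade product reordered to ascending indices, repeated generators contracted through their squares):
(9/4) R2 = -7443/800*e1 + 1431/1600*e2
(7/3*e1 e2) R2 = -371/400*e1 + 5789/600*e2
Summing the partial products and collecting blades:
Answer: -1637/160*e1 + 10121/960*e2


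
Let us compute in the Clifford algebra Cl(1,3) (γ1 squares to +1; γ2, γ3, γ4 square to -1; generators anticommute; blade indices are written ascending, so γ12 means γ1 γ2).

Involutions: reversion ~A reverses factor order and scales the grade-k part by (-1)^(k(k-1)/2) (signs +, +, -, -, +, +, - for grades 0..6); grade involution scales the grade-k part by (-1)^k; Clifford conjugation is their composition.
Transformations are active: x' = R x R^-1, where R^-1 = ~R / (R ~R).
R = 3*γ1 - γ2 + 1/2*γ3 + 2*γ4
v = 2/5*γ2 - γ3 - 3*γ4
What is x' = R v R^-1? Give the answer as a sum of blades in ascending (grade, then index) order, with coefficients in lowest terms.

~R = 3*γ1 - γ2 + 1/2*γ3 + 2*γ4, and R ~R = 15/4, so R^-1 = ~R / (15/4).
R v = 69/10 + 6/5*γ12 - 3*γ13 - 9*γ14 + 4/5*γ23 + 11/5*γ24 + 1/2*γ34
Answer: 276/25*γ1 - 102/25*γ2 + 71/25*γ3 + 259/25*γ4
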